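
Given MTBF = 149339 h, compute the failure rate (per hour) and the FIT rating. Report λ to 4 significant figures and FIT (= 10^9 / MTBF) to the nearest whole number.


Formula: λ = 1 / MTBF; FIT = λ × 1e9 = 1e9 / MTBF
λ = 1 / 149339 ≈ 6.696e-06 failures/hour
FIT = 1e9 / 149339 ≈ 6696 failures per 1e9 hours (nearest whole number)

λ = 6.696e-06 /h, FIT = 6696


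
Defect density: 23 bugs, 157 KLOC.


Defect density = defects / KLOC
Defect density = 23 / 157
Defect density = 0.146 defects/KLOC

0.146 defects/KLOC


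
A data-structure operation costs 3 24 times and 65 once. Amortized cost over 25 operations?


Formula: Amortized cost = Total cost / Operations
Total cost = (24 * 3) + (1 * 65)
Total cost = 72 + 65 = 137
Amortized = 137 / 25 = 5.48

5.48


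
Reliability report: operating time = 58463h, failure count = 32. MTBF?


Formula: MTBF = Total operating time / Number of failures
MTBF = 58463 / 32
MTBF = 1826.97 hours

1826.97 hours


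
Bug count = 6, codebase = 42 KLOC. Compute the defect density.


Defect density = defects / KLOC
Defect density = 6 / 42
Defect density = 0.143 defects/KLOC

0.143 defects/KLOC


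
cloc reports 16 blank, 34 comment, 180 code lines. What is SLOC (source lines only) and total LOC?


Total LOC = blank + comment + code
Total LOC = 16 + 34 + 180 = 230
SLOC (source only) = code = 180

Total LOC: 230, SLOC: 180


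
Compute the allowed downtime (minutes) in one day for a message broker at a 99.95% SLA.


Formula: allowed downtime = period * (100 - SLA) / 100
Period (day) = 1440 minutes
Unavailability fraction = (100 - 99.95) / 100
Allowed downtime = 1440 * (100 - 99.95) / 100
Allowed downtime = 0.72 minutes

0.72 minutes


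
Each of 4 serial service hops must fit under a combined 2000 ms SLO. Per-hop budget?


Formula: per_stage = total_budget / stages
per_stage = 2000 / 4
per_stage = 500.0 ms

500.0 ms


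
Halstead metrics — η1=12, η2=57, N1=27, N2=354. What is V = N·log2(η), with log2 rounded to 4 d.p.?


Formula: V = N * log2(η), where N = N1 + N2 and η = η1 + η2
η = 12 + 57 = 69
N = 27 + 354 = 381
log2(69) ≈ 6.1085
V = 381 * 6.1085 = 2327.34

2327.34


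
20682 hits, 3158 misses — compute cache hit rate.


Formula: hit rate = hits / (hits + misses) * 100
hit rate = 20682 / (20682 + 3158) * 100
hit rate = 20682 / 23840 * 100
hit rate = 86.75%

86.75%


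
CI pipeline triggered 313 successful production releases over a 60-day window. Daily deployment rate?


Formula: deployments per day = releases / days
= 313 / 60
= 5.217 deploys/day
(equivalently, 36.52 deploys/week)

5.217 deploys/day


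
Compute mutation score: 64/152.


Mutation score = killed / total * 100
Mutation score = 64 / 152 * 100
Mutation score = 42.11%

42.11%


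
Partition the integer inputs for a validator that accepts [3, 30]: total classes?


Valid range: [3, 30]
Class 1: x < 3 — invalid
Class 2: 3 ≤ x ≤ 30 — valid
Class 3: x > 30 — invalid
Total equivalence classes: 3

3 equivalence classes


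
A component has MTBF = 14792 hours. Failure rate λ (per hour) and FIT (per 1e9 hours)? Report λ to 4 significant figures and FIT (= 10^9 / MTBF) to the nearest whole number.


Formula: λ = 1 / MTBF; FIT = λ × 1e9 = 1e9 / MTBF
λ = 1 / 14792 ≈ 6.760e-05 failures/hour
FIT = 1e9 / 14792 ≈ 67604 failures per 1e9 hours (nearest whole number)

λ = 6.760e-05 /h, FIT = 67604


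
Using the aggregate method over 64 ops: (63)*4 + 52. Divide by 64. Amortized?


Formula: Amortized cost = Total cost / Operations
Total cost = (63 * 4) + (1 * 52)
Total cost = 252 + 52 = 304
Amortized = 304 / 64 = 4.75

4.75


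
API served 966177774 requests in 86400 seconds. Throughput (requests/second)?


Formula: throughput = requests / seconds
throughput = 966177774 / 86400
throughput = 11182.61 requests/second

11182.61 requests/second


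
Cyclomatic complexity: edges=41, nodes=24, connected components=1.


Formula: V(G) = E - N + 2P
V(G) = 41 - 24 + 2*1
V(G) = 17 + 2
V(G) = 19

19


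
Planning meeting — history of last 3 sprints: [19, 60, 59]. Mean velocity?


Formula: Avg velocity = Total points / Number of sprints
Points: [19, 60, 59]
Sum = 19 + 60 + 59 = 138
Avg velocity = 138 / 3 = 46.0 points/sprint

46.0 points/sprint


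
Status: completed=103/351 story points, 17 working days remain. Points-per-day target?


Formula: Required rate = Remaining points / Days left
Remaining = 351 - 103 = 248 points
Required rate = 248 / 17 = 14.59 points/day

14.59 points/day


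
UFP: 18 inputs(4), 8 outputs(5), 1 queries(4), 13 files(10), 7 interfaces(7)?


UFP = EI*4 + EO*5 + EQ*4 + ILF*10 + EIF*7
UFP = 18*4 + 8*5 + 1*4 + 13*10 + 7*7
UFP = 72 + 40 + 4 + 130 + 49
UFP = 295

295


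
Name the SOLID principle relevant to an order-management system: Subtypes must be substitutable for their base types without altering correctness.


This describes the Liskov Substitution Principle (LSP)

Liskov Substitution Principle (LSP)


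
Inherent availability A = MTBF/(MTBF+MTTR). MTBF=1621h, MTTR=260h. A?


Availability = MTBF / (MTBF + MTTR)
Availability = 1621 / (1621 + 260)
Availability = 1621 / 1881
Availability = 86.1776%

86.1776%


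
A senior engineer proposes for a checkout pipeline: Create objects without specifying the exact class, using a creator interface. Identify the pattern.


This matches the Factory Method pattern

Factory Method


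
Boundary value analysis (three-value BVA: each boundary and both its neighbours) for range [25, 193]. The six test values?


Range: [25, 193]
Boundaries: just below min, min, min+1, max-1, max, just above max
Values: [24, 25, 26, 192, 193, 194]

[24, 25, 26, 192, 193, 194]


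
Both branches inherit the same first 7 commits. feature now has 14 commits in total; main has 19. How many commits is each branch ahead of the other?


Common ancestor: commit #7
feature commits after divergence: 14 - 7 = 7
main commits after divergence: 19 - 7 = 12
feature is 7 commits ahead of main
main is 12 commits ahead of feature

feature ahead: 7, main ahead: 12


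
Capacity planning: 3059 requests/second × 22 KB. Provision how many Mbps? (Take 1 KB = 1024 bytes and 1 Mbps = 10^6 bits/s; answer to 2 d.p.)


Formula: Mbps = payload_bytes * RPS * 8 / 1e6
Payload per request = 22 KB = 22 * 1024 = 22528 bytes
Total bytes/sec = 22528 * 3059 = 68913152
Total bits/sec = 68913152 * 8 = 551305216
Mbps = 551305216 / 1e6 = 551.31

551.31 Mbps


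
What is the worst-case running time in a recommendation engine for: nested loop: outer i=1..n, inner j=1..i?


Reasoning: triangle: n(n+1)/2 ~ n^2/2
Complexity: O(n^2)

O(n^2)


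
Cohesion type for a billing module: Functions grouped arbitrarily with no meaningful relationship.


Reasoning: Worst: random grouping
Type: Coincidental cohesion

Coincidental cohesion


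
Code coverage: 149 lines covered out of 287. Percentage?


Coverage = covered / total * 100
Coverage = 149 / 287 * 100
Coverage = 51.92%

51.92%


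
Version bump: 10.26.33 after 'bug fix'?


Current: 10.26.33
Change category: 'bug fix' → patch bump
SemVer rule: patch bump → increment PATCH (MAJOR and MINOR unchanged)
New: 10.26.34

10.26.34


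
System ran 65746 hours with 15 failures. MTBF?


Formula: MTBF = Total operating time / Number of failures
MTBF = 65746 / 15
MTBF = 4383.07 hours

4383.07 hours


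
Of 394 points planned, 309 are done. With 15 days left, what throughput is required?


Formula: Required rate = Remaining points / Days left
Remaining = 394 - 309 = 85 points
Required rate = 85 / 15 = 5.67 points/day

5.67 points/day


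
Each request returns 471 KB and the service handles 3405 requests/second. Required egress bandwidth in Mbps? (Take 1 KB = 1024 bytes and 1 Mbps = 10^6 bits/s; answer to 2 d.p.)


Formula: Mbps = payload_bytes * RPS * 8 / 1e6
Payload per request = 471 KB = 471 * 1024 = 482304 bytes
Total bytes/sec = 482304 * 3405 = 1642245120
Total bits/sec = 1642245120 * 8 = 13137960960
Mbps = 13137960960 / 1e6 = 13137.96

13137.96 Mbps


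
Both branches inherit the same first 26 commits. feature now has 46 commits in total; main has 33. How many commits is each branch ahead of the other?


Common ancestor: commit #26
feature commits after divergence: 46 - 26 = 20
main commits after divergence: 33 - 26 = 7
feature is 20 commits ahead of main
main is 7 commits ahead of feature

feature ahead: 20, main ahead: 7


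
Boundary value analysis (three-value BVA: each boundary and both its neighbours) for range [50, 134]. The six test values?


Range: [50, 134]
Boundaries: just below min, min, min+1, max-1, max, just above max
Values: [49, 50, 51, 133, 134, 135]

[49, 50, 51, 133, 134, 135]


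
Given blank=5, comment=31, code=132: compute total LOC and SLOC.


Total LOC = blank + comment + code
Total LOC = 5 + 31 + 132 = 168
SLOC (source only) = code = 132

Total LOC: 168, SLOC: 132


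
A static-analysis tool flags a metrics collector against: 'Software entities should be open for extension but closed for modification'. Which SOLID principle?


This describes the Open/Closed Principle (OCP)

Open/Closed Principle (OCP)


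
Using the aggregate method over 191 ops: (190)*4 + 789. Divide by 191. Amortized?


Formula: Amortized cost = Total cost / Operations
Total cost = (190 * 4) + (1 * 789)
Total cost = 760 + 789 = 1549
Amortized = 1549 / 191 = 8.1099

8.1099


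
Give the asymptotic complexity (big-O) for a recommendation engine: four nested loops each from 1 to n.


Reasoning: four levels of nesting
Complexity: O(n^4)

O(n^4)


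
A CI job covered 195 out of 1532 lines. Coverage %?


Coverage = covered / total * 100
Coverage = 195 / 1532 * 100
Coverage = 12.73%

12.73%


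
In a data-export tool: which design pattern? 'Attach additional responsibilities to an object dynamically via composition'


This matches the Decorator pattern

Decorator


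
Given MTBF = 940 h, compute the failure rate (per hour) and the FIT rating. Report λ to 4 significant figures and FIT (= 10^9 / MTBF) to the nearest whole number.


Formula: λ = 1 / MTBF; FIT = λ × 1e9 = 1e9 / MTBF
λ = 1 / 940 ≈ 1.064e-03 failures/hour
FIT = 1e9 / 940 ≈ 1063830 failures per 1e9 hours (nearest whole number)

λ = 1.064e-03 /h, FIT = 1063830


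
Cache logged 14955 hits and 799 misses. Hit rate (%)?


Formula: hit rate = hits / (hits + misses) * 100
hit rate = 14955 / (14955 + 799) * 100
hit rate = 14955 / 15754 * 100
hit rate = 94.93%

94.93%


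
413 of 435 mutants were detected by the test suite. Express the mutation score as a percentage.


Mutation score = killed / total * 100
Mutation score = 413 / 435 * 100
Mutation score = 94.94%

94.94%


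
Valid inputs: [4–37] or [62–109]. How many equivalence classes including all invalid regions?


Valid ranges: [4,37] and [62,109]
Class 1: x < 4 — invalid
Class 2: 4 ≤ x ≤ 37 — valid
Class 3: 37 < x < 62 — invalid (gap between ranges)
Class 4: 62 ≤ x ≤ 109 — valid
Class 5: x > 109 — invalid
Total equivalence classes: 5

5 equivalence classes


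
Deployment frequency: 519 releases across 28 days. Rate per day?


Formula: deployments per day = releases / days
= 519 / 28
= 18.536 deploys/day
(equivalently, 129.75 deploys/week)

18.536 deploys/day


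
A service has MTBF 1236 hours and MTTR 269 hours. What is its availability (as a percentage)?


Availability = MTBF / (MTBF + MTTR)
Availability = 1236 / (1236 + 269)
Availability = 1236 / 1505
Availability = 82.1262%

82.1262%


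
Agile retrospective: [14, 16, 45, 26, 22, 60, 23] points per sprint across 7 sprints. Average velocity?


Formula: Avg velocity = Total points / Number of sprints
Points: [14, 16, 45, 26, 22, 60, 23]
Sum = 14 + 16 + 45 + 26 + 22 + 60 + 23 = 206
Avg velocity = 206 / 7 = 29.43 points/sprint

29.43 points/sprint


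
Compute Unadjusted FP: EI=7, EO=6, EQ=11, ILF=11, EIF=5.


UFP = EI*4 + EO*5 + EQ*4 + ILF*10 + EIF*7
UFP = 7*4 + 6*5 + 11*4 + 11*10 + 5*7
UFP = 28 + 30 + 44 + 110 + 35
UFP = 247

247


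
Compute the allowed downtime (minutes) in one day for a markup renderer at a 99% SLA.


Formula: allowed downtime = period * (100 - SLA) / 100
Period (day) = 1440 minutes
Unavailability fraction = (100 - 99.0) / 100
Allowed downtime = 1440 * (100 - 99.0) / 100
Allowed downtime = 14.4 minutes

14.4 minutes


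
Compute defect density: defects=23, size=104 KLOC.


Defect density = defects / KLOC
Defect density = 23 / 104
Defect density = 0.221 defects/KLOC

0.221 defects/KLOC


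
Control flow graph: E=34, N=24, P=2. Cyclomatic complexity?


Formula: V(G) = E - N + 2P
V(G) = 34 - 24 + 2*2
V(G) = 10 + 4
V(G) = 14

14


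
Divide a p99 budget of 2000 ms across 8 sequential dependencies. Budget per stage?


Formula: per_stage = total_budget / stages
per_stage = 2000 / 8
per_stage = 250.0 ms

250.0 ms


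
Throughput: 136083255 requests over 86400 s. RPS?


Formula: throughput = requests / seconds
throughput = 136083255 / 86400
throughput = 1575.04 requests/second

1575.04 requests/second


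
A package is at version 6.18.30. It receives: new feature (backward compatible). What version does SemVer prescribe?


Current: 6.18.30
Change category: 'new feature (backward compatible)' → minor bump
SemVer rule: minor bump → increment MINOR, reset PATCH to 0 (MAJOR unchanged)
New: 6.19.0

6.19.0


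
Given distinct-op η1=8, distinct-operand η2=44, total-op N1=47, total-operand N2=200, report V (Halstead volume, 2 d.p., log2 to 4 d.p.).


Formula: V = N * log2(η), where N = N1 + N2 and η = η1 + η2
η = 8 + 44 = 52
N = 47 + 200 = 247
log2(52) ≈ 5.7004
V = 247 * 5.7004 = 1408.00

1408.00


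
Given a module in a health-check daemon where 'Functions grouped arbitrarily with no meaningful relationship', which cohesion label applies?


Reasoning: Worst: random grouping
Type: Coincidental cohesion

Coincidental cohesion


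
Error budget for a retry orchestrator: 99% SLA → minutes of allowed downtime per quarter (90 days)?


Formula: allowed downtime = period * (100 - SLA) / 100
Period (quarter (90 days)) = 129600 minutes
Unavailability fraction = (100 - 99.0) / 100
Allowed downtime = 129600 * (100 - 99.0) / 100
Allowed downtime = 1296.0 minutes

1296.0 minutes


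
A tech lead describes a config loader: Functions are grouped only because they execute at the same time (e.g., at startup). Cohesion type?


Reasoning: Related by timing only
Type: Temporal cohesion

Temporal cohesion


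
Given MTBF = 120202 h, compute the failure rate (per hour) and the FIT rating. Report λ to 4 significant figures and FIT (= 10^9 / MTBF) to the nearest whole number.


Formula: λ = 1 / MTBF; FIT = λ × 1e9 = 1e9 / MTBF
λ = 1 / 120202 ≈ 8.319e-06 failures/hour
FIT = 1e9 / 120202 ≈ 8319 failures per 1e9 hours (nearest whole number)

λ = 8.319e-06 /h, FIT = 8319


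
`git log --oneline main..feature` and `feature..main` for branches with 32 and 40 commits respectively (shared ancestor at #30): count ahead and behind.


Common ancestor: commit #30
feature commits after divergence: 32 - 30 = 2
main commits after divergence: 40 - 30 = 10
feature is 2 commits ahead of main
main is 10 commits ahead of feature

feature ahead: 2, main ahead: 10


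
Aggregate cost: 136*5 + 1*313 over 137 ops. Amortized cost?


Formula: Amortized cost = Total cost / Operations
Total cost = (136 * 5) + (1 * 313)
Total cost = 680 + 313 = 993
Amortized = 993 / 137 = 7.2482

7.2482


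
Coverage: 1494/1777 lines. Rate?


Coverage = covered / total * 100
Coverage = 1494 / 1777 * 100
Coverage = 84.07%

84.07%


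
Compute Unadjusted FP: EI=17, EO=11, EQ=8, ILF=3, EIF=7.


UFP = EI*4 + EO*5 + EQ*4 + ILF*10 + EIF*7
UFP = 17*4 + 11*5 + 8*4 + 3*10 + 7*7
UFP = 68 + 55 + 32 + 30 + 49
UFP = 234

234


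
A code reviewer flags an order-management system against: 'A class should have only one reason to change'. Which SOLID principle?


This describes the Single Responsibility Principle (SRP)

Single Responsibility Principle (SRP)


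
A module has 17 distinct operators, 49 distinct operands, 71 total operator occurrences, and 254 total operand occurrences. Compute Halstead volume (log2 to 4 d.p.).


Formula: V = N * log2(η), where N = N1 + N2 and η = η1 + η2
η = 17 + 49 = 66
N = 71 + 254 = 325
log2(66) ≈ 6.0444
V = 325 * 6.0444 = 1964.43

1964.43


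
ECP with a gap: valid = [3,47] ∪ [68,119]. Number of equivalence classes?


Valid ranges: [3,47] and [68,119]
Class 1: x < 3 — invalid
Class 2: 3 ≤ x ≤ 47 — valid
Class 3: 47 < x < 68 — invalid (gap between ranges)
Class 4: 68 ≤ x ≤ 119 — valid
Class 5: x > 119 — invalid
Total equivalence classes: 5

5 equivalence classes


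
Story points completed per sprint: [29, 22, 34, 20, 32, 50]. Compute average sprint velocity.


Formula: Avg velocity = Total points / Number of sprints
Points: [29, 22, 34, 20, 32, 50]
Sum = 29 + 22 + 34 + 20 + 32 + 50 = 187
Avg velocity = 187 / 6 = 31.17 points/sprint

31.17 points/sprint


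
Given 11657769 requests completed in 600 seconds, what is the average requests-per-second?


Formula: throughput = requests / seconds
throughput = 11657769 / 600
throughput = 19429.62 requests/second

19429.62 requests/second


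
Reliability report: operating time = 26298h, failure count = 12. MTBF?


Formula: MTBF = Total operating time / Number of failures
MTBF = 26298 / 12
MTBF = 2191.5 hours

2191.5 hours


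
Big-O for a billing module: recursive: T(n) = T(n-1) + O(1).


Reasoning: linear recursion with constant work per frame
Complexity: O(n)

O(n)


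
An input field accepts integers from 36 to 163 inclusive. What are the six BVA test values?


Range: [36, 163]
Boundaries: just below min, min, min+1, max-1, max, just above max
Values: [35, 36, 37, 162, 163, 164]

[35, 36, 37, 162, 163, 164]


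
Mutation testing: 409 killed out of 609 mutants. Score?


Mutation score = killed / total * 100
Mutation score = 409 / 609 * 100
Mutation score = 67.16%

67.16%


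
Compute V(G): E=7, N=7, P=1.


Formula: V(G) = E - N + 2P
V(G) = 7 - 7 + 2*1
V(G) = 0 + 2
V(G) = 2

2


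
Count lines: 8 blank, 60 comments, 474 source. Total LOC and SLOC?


Total LOC = blank + comment + code
Total LOC = 8 + 60 + 474 = 542
SLOC (source only) = code = 474

Total LOC: 542, SLOC: 474


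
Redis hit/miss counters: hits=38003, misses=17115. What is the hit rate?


Formula: hit rate = hits / (hits + misses) * 100
hit rate = 38003 / (38003 + 17115) * 100
hit rate = 38003 / 55118 * 100
hit rate = 68.95%

68.95%


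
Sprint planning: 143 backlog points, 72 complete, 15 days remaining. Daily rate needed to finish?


Formula: Required rate = Remaining points / Days left
Remaining = 143 - 72 = 71 points
Required rate = 71 / 15 = 4.73 points/day

4.73 points/day


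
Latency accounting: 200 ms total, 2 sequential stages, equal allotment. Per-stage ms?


Formula: per_stage = total_budget / stages
per_stage = 200 / 2
per_stage = 100.0 ms

100.0 ms


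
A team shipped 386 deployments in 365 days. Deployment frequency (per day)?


Formula: deployments per day = releases / days
= 386 / 365
= 1.058 deploys/day
(equivalently, 7.4 deploys/week)

1.058 deploys/day


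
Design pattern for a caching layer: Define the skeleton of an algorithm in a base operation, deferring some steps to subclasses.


This matches the Template Method pattern

Template Method


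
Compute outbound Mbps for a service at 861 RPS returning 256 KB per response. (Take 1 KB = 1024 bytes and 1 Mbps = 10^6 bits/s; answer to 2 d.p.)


Formula: Mbps = payload_bytes * RPS * 8 / 1e6
Payload per request = 256 KB = 256 * 1024 = 262144 bytes
Total bytes/sec = 262144 * 861 = 225705984
Total bits/sec = 225705984 * 8 = 1805647872
Mbps = 1805647872 / 1e6 = 1805.65

1805.65 Mbps


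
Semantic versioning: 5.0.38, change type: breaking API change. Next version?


Current: 5.0.38
Change category: 'breaking API change' → major bump
SemVer rule: major bump → increment MAJOR, reset MINOR and PATCH to 0
New: 6.0.0

6.0.0


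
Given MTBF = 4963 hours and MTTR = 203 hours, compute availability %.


Availability = MTBF / (MTBF + MTTR)
Availability = 4963 / (4963 + 203)
Availability = 4963 / 5166
Availability = 96.0705%

96.0705%


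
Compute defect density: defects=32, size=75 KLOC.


Defect density = defects / KLOC
Defect density = 32 / 75
Defect density = 0.427 defects/KLOC

0.427 defects/KLOC


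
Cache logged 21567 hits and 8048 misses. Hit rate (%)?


Formula: hit rate = hits / (hits + misses) * 100
hit rate = 21567 / (21567 + 8048) * 100
hit rate = 21567 / 29615 * 100
hit rate = 72.82%

72.82%


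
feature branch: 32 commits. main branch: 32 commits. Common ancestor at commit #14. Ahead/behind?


Common ancestor: commit #14
feature commits after divergence: 32 - 14 = 18
main commits after divergence: 32 - 14 = 18
feature is 18 commits ahead of main
main is 18 commits ahead of feature

feature ahead: 18, main ahead: 18


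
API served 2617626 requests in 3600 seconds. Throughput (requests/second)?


Formula: throughput = requests / seconds
throughput = 2617626 / 3600
throughput = 727.12 requests/second

727.12 requests/second


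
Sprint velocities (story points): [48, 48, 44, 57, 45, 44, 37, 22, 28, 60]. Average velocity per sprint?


Formula: Avg velocity = Total points / Number of sprints
Points: [48, 48, 44, 57, 45, 44, 37, 22, 28, 60]
Sum = 48 + 48 + 44 + 57 + 45 + 44 + 37 + 22 + 28 + 60 = 433
Avg velocity = 433 / 10 = 43.3 points/sprint

43.3 points/sprint


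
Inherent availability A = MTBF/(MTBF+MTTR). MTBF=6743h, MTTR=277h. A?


Availability = MTBF / (MTBF + MTTR)
Availability = 6743 / (6743 + 277)
Availability = 6743 / 7020
Availability = 96.0541%

96.0541%


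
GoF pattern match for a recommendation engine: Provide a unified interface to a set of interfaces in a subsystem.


This matches the Facade pattern

Facade


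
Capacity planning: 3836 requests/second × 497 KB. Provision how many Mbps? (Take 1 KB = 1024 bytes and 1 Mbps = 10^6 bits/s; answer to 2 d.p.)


Formula: Mbps = payload_bytes * RPS * 8 / 1e6
Payload per request = 497 KB = 497 * 1024 = 508928 bytes
Total bytes/sec = 508928 * 3836 = 1952247808
Total bits/sec = 1952247808 * 8 = 15617982464
Mbps = 15617982464 / 1e6 = 15617.98

15617.98 Mbps


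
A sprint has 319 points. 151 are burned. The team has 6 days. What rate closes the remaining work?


Formula: Required rate = Remaining points / Days left
Remaining = 319 - 151 = 168 points
Required rate = 168 / 6 = 28.0 points/day

28.0 points/day


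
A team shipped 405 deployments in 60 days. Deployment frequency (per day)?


Formula: deployments per day = releases / days
= 405 / 60
= 6.75 deploys/day
(equivalently, 47.25 deploys/week)

6.75 deploys/day


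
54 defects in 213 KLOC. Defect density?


Defect density = defects / KLOC
Defect density = 54 / 213
Defect density = 0.254 defects/KLOC

0.254 defects/KLOC


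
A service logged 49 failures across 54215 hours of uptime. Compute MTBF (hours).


Formula: MTBF = Total operating time / Number of failures
MTBF = 54215 / 49
MTBF = 1106.43 hours

1106.43 hours


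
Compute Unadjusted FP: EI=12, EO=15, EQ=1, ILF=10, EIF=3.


UFP = EI*4 + EO*5 + EQ*4 + ILF*10 + EIF*7
UFP = 12*4 + 15*5 + 1*4 + 10*10 + 3*7
UFP = 48 + 75 + 4 + 100 + 21
UFP = 248

248


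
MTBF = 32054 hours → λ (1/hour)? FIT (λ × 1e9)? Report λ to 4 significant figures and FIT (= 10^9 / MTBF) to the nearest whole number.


Formula: λ = 1 / MTBF; FIT = λ × 1e9 = 1e9 / MTBF
λ = 1 / 32054 ≈ 3.120e-05 failures/hour
FIT = 1e9 / 32054 ≈ 31197 failures per 1e9 hours (nearest whole number)

λ = 3.120e-05 /h, FIT = 31197


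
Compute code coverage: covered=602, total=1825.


Coverage = covered / total * 100
Coverage = 602 / 1825 * 100
Coverage = 32.99%

32.99%


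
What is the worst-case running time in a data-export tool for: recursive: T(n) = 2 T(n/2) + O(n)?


Reasoning: master theorem case 2 (merge-sort recurrence)
Complexity: O(n log n)

O(n log n)


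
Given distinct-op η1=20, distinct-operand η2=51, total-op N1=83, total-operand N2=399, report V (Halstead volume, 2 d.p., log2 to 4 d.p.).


Formula: V = N * log2(η), where N = N1 + N2 and η = η1 + η2
η = 20 + 51 = 71
N = 83 + 399 = 482
log2(71) ≈ 6.1497
V = 482 * 6.1497 = 2964.16

2964.16


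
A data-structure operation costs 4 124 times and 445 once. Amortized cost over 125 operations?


Formula: Amortized cost = Total cost / Operations
Total cost = (124 * 4) + (1 * 445)
Total cost = 496 + 445 = 941
Amortized = 941 / 125 = 7.528

7.528


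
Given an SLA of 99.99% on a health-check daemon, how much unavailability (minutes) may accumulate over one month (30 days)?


Formula: allowed downtime = period * (100 - SLA) / 100
Period (month (30 days)) = 43200 minutes
Unavailability fraction = (100 - 99.99) / 100
Allowed downtime = 43200 * (100 - 99.99) / 100
Allowed downtime = 4.32 minutes

4.32 minutes


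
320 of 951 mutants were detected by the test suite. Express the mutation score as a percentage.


Mutation score = killed / total * 100
Mutation score = 320 / 951 * 100
Mutation score = 33.65%

33.65%


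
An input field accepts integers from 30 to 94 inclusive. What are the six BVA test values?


Range: [30, 94]
Boundaries: just below min, min, min+1, max-1, max, just above max
Values: [29, 30, 31, 93, 94, 95]

[29, 30, 31, 93, 94, 95]


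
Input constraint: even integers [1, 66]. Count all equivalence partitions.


Constraint: even integers in [1, 66]
Class 1: x < 1 — out-of-range invalid
Class 2: x in [1,66] but odd — wrong type invalid
Class 3: x in [1,66] and even — valid
Class 4: x > 66 — out-of-range invalid
Total equivalence classes: 4

4 equivalence classes


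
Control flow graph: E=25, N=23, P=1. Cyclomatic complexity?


Formula: V(G) = E - N + 2P
V(G) = 25 - 23 + 2*1
V(G) = 2 + 2
V(G) = 4

4


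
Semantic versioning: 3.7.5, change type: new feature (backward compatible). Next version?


Current: 3.7.5
Change category: 'new feature (backward compatible)' → minor bump
SemVer rule: minor bump → increment MINOR, reset PATCH to 0 (MAJOR unchanged)
New: 3.8.0

3.8.0


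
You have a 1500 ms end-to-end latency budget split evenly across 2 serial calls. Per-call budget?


Formula: per_stage = total_budget / stages
per_stage = 1500 / 2
per_stage = 750.0 ms

750.0 ms


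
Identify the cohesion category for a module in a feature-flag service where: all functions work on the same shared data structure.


Reasoning: Functions share data
Type: Communicational cohesion

Communicational cohesion


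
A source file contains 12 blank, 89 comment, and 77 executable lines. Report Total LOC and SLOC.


Total LOC = blank + comment + code
Total LOC = 12 + 89 + 77 = 178
SLOC (source only) = code = 77

Total LOC: 178, SLOC: 77


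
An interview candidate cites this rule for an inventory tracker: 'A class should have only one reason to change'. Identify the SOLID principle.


This describes the Single Responsibility Principle (SRP)

Single Responsibility Principle (SRP)


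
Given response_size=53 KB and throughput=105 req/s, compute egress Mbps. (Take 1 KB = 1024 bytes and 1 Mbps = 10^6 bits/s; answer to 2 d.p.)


Formula: Mbps = payload_bytes * RPS * 8 / 1e6
Payload per request = 53 KB = 53 * 1024 = 54272 bytes
Total bytes/sec = 54272 * 105 = 5698560
Total bits/sec = 5698560 * 8 = 45588480
Mbps = 45588480 / 1e6 = 45.59

45.59 Mbps


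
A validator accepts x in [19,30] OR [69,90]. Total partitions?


Valid ranges: [19,30] and [69,90]
Class 1: x < 19 — invalid
Class 2: 19 ≤ x ≤ 30 — valid
Class 3: 30 < x < 69 — invalid (gap between ranges)
Class 4: 69 ≤ x ≤ 90 — valid
Class 5: x > 90 — invalid
Total equivalence classes: 5

5 equivalence classes


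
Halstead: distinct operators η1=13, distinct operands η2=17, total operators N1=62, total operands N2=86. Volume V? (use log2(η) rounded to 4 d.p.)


Formula: V = N * log2(η), where N = N1 + N2 and η = η1 + η2
η = 13 + 17 = 30
N = 62 + 86 = 148
log2(30) ≈ 4.9069
V = 148 * 4.9069 = 726.22

726.22


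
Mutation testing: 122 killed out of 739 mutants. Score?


Mutation score = killed / total * 100
Mutation score = 122 / 739 * 100
Mutation score = 16.51%

16.51%


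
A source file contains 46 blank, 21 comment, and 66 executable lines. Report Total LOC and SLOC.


Total LOC = blank + comment + code
Total LOC = 46 + 21 + 66 = 133
SLOC (source only) = code = 66

Total LOC: 133, SLOC: 66


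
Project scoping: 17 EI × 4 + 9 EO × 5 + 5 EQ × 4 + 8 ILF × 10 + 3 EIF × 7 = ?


UFP = EI*4 + EO*5 + EQ*4 + ILF*10 + EIF*7
UFP = 17*4 + 9*5 + 5*4 + 8*10 + 3*7
UFP = 68 + 45 + 20 + 80 + 21
UFP = 234

234


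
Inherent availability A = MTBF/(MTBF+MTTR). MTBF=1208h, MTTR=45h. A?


Availability = MTBF / (MTBF + MTTR)
Availability = 1208 / (1208 + 45)
Availability = 1208 / 1253
Availability = 96.4086%

96.4086%


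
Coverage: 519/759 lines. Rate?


Coverage = covered / total * 100
Coverage = 519 / 759 * 100
Coverage = 68.38%

68.38%


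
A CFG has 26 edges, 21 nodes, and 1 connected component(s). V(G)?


Formula: V(G) = E - N + 2P
V(G) = 26 - 21 + 2*1
V(G) = 5 + 2
V(G) = 7

7


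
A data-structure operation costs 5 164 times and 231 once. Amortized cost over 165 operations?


Formula: Amortized cost = Total cost / Operations
Total cost = (164 * 5) + (1 * 231)
Total cost = 820 + 231 = 1051
Amortized = 1051 / 165 = 6.3697

6.3697


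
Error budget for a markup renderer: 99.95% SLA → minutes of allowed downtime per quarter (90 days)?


Formula: allowed downtime = period * (100 - SLA) / 100
Period (quarter (90 days)) = 129600 minutes
Unavailability fraction = (100 - 99.95) / 100
Allowed downtime = 129600 * (100 - 99.95) / 100
Allowed downtime = 64.8 minutes

64.8 minutes


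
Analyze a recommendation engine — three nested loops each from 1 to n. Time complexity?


Reasoning: three levels of nesting over n
Complexity: O(n^3)

O(n^3)


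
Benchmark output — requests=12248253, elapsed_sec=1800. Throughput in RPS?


Formula: throughput = requests / seconds
throughput = 12248253 / 1800
throughput = 6804.59 requests/second

6804.59 requests/second


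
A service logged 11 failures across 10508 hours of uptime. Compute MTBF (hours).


Formula: MTBF = Total operating time / Number of failures
MTBF = 10508 / 11
MTBF = 955.27 hours

955.27 hours


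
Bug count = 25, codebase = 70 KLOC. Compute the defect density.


Defect density = defects / KLOC
Defect density = 25 / 70
Defect density = 0.357 defects/KLOC

0.357 defects/KLOC


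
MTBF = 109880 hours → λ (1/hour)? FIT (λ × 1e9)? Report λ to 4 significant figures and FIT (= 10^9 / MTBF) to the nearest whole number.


Formula: λ = 1 / MTBF; FIT = λ × 1e9 = 1e9 / MTBF
λ = 1 / 109880 ≈ 9.101e-06 failures/hour
FIT = 1e9 / 109880 ≈ 9101 failures per 1e9 hours (nearest whole number)

λ = 9.101e-06 /h, FIT = 9101


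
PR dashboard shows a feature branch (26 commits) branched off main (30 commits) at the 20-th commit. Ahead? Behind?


Common ancestor: commit #20
feature commits after divergence: 26 - 20 = 6
main commits after divergence: 30 - 20 = 10
feature is 6 commits ahead of main
main is 10 commits ahead of feature

feature ahead: 6, main ahead: 10


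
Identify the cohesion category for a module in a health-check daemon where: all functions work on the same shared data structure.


Reasoning: Functions share data
Type: Communicational cohesion

Communicational cohesion


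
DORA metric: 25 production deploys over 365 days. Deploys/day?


Formula: deployments per day = releases / days
= 25 / 365
= 0.068 deploys/day
(equivalently, 0.48 deploys/week)

0.068 deploys/day


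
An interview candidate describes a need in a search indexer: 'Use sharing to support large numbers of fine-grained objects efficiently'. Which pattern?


This matches the Flyweight pattern

Flyweight


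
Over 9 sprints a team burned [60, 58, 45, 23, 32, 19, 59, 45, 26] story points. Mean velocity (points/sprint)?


Formula: Avg velocity = Total points / Number of sprints
Points: [60, 58, 45, 23, 32, 19, 59, 45, 26]
Sum = 60 + 58 + 45 + 23 + 32 + 19 + 59 + 45 + 26 = 367
Avg velocity = 367 / 9 = 40.78 points/sprint

40.78 points/sprint


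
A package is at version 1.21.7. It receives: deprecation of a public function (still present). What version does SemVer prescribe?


Current: 1.21.7
Change category: 'deprecation of a public function (still present)' → minor bump
SemVer rule: minor bump → increment MINOR, reset PATCH to 0 (MAJOR unchanged)
New: 1.22.0

1.22.0


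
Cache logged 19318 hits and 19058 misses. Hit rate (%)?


Formula: hit rate = hits / (hits + misses) * 100
hit rate = 19318 / (19318 + 19058) * 100
hit rate = 19318 / 38376 * 100
hit rate = 50.34%

50.34%


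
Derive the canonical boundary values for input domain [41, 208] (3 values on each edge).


Range: [41, 208]
Boundaries: just below min, min, min+1, max-1, max, just above max
Values: [40, 41, 42, 207, 208, 209]

[40, 41, 42, 207, 208, 209]


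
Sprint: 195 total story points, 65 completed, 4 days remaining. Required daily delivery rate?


Formula: Required rate = Remaining points / Days left
Remaining = 195 - 65 = 130 points
Required rate = 130 / 4 = 32.5 points/day

32.5 points/day


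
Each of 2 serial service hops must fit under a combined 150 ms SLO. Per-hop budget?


Formula: per_stage = total_budget / stages
per_stage = 150 / 2
per_stage = 75.0 ms

75.0 ms


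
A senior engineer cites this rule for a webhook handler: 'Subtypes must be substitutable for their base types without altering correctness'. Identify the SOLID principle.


This describes the Liskov Substitution Principle (LSP)

Liskov Substitution Principle (LSP)


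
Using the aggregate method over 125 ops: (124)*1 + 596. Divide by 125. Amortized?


Formula: Amortized cost = Total cost / Operations
Total cost = (124 * 1) + (1 * 596)
Total cost = 124 + 596 = 720
Amortized = 720 / 125 = 5.76

5.76


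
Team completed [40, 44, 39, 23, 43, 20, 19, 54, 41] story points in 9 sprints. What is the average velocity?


Formula: Avg velocity = Total points / Number of sprints
Points: [40, 44, 39, 23, 43, 20, 19, 54, 41]
Sum = 40 + 44 + 39 + 23 + 43 + 20 + 19 + 54 + 41 = 323
Avg velocity = 323 / 9 = 35.89 points/sprint

35.89 points/sprint


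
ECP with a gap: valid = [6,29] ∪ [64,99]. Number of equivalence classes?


Valid ranges: [6,29] and [64,99]
Class 1: x < 6 — invalid
Class 2: 6 ≤ x ≤ 29 — valid
Class 3: 29 < x < 64 — invalid (gap between ranges)
Class 4: 64 ≤ x ≤ 99 — valid
Class 5: x > 99 — invalid
Total equivalence classes: 5

5 equivalence classes


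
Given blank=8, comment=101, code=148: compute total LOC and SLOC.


Total LOC = blank + comment + code
Total LOC = 8 + 101 + 148 = 257
SLOC (source only) = code = 148

Total LOC: 257, SLOC: 148


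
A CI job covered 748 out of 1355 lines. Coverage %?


Coverage = covered / total * 100
Coverage = 748 / 1355 * 100
Coverage = 55.2%

55.2%


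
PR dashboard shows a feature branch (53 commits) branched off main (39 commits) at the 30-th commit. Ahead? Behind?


Common ancestor: commit #30
feature commits after divergence: 53 - 30 = 23
main commits after divergence: 39 - 30 = 9
feature is 23 commits ahead of main
main is 9 commits ahead of feature

feature ahead: 23, main ahead: 9


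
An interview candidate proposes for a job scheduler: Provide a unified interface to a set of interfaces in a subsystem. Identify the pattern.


This matches the Facade pattern

Facade


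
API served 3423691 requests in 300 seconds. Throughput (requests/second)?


Formula: throughput = requests / seconds
throughput = 3423691 / 300
throughput = 11412.3 requests/second

11412.3 requests/second


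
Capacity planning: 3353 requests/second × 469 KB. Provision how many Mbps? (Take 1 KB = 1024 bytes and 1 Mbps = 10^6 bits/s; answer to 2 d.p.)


Formula: Mbps = payload_bytes * RPS * 8 / 1e6
Payload per request = 469 KB = 469 * 1024 = 480256 bytes
Total bytes/sec = 480256 * 3353 = 1610298368
Total bits/sec = 1610298368 * 8 = 12882386944
Mbps = 12882386944 / 1e6 = 12882.39

12882.39 Mbps


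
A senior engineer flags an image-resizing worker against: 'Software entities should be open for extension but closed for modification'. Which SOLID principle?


This describes the Open/Closed Principle (OCP)

Open/Closed Principle (OCP)


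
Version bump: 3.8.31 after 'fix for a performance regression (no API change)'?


Current: 3.8.31
Change category: 'fix for a performance regression (no API change)' → patch bump
SemVer rule: patch bump → increment PATCH (MAJOR and MINOR unchanged)
New: 3.8.32

3.8.32


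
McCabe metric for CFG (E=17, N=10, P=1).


Formula: V(G) = E - N + 2P
V(G) = 17 - 10 + 2*1
V(G) = 7 + 2
V(G) = 9

9


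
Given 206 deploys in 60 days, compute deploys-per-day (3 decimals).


Formula: deployments per day = releases / days
= 206 / 60
= 3.433 deploys/day
(equivalently, 24.03 deploys/week)

3.433 deploys/day


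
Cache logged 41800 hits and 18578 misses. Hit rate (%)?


Formula: hit rate = hits / (hits + misses) * 100
hit rate = 41800 / (41800 + 18578) * 100
hit rate = 41800 / 60378 * 100
hit rate = 69.23%

69.23%


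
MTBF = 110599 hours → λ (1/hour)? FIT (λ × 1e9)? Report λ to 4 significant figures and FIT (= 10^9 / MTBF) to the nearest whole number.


Formula: λ = 1 / MTBF; FIT = λ × 1e9 = 1e9 / MTBF
λ = 1 / 110599 ≈ 9.042e-06 failures/hour
FIT = 1e9 / 110599 ≈ 9042 failures per 1e9 hours (nearest whole number)

λ = 9.042e-06 /h, FIT = 9042


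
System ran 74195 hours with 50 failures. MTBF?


Formula: MTBF = Total operating time / Number of failures
MTBF = 74195 / 50
MTBF = 1483.9 hours

1483.9 hours


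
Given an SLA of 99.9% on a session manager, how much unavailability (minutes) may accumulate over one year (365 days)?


Formula: allowed downtime = period * (100 - SLA) / 100
Period (year (365 days)) = 525600 minutes
Unavailability fraction = (100 - 99.9) / 100
Allowed downtime = 525600 * (100 - 99.9) / 100
Allowed downtime = 525.6 minutes

525.6 minutes


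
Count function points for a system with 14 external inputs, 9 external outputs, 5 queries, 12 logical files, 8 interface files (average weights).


UFP = EI*4 + EO*5 + EQ*4 + ILF*10 + EIF*7
UFP = 14*4 + 9*5 + 5*4 + 12*10 + 8*7
UFP = 56 + 45 + 20 + 120 + 56
UFP = 297

297


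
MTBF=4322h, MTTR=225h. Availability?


Availability = MTBF / (MTBF + MTTR)
Availability = 4322 / (4322 + 225)
Availability = 4322 / 4547
Availability = 95.0517%

95.0517%


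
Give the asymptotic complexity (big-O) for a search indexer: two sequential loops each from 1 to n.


Reasoning: sequential dominates: O(n) + O(n) = O(n)
Complexity: O(n)

O(n)


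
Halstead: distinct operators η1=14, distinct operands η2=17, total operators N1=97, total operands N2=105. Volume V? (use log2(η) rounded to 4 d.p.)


Formula: V = N * log2(η), where N = N1 + N2 and η = η1 + η2
η = 14 + 17 = 31
N = 97 + 105 = 202
log2(31) ≈ 4.9542
V = 202 * 4.9542 = 1000.75

1000.75


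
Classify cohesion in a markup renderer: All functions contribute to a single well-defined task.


Reasoning: Best: single purpose
Type: Functional cohesion

Functional cohesion
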